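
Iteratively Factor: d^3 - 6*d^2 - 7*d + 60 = (d - 5)*(d^2 - d - 12) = (d - 5)*(d - 4)*(d + 3)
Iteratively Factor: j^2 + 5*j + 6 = (j + 2)*(j + 3)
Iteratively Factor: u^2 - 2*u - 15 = (u + 3)*(u - 5)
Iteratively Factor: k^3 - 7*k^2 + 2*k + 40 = (k - 5)*(k^2 - 2*k - 8) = (k - 5)*(k + 2)*(k - 4)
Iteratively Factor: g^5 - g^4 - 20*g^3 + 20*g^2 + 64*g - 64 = (g - 1)*(g^4 - 20*g^2 + 64) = (g - 1)*(g + 2)*(g^3 - 2*g^2 - 16*g + 32) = (g - 2)*(g - 1)*(g + 2)*(g^2 - 16) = (g - 4)*(g - 2)*(g - 1)*(g + 2)*(g + 4)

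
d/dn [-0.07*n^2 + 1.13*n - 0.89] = 1.13 - 0.14*n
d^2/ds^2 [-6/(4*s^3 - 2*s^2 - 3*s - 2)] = 12*(2*(6*s - 1)*(-4*s^3 + 2*s^2 + 3*s + 2) + (-12*s^2 + 4*s + 3)^2)/(-4*s^3 + 2*s^2 + 3*s + 2)^3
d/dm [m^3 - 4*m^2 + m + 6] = 3*m^2 - 8*m + 1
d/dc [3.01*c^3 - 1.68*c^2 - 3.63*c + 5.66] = 9.03*c^2 - 3.36*c - 3.63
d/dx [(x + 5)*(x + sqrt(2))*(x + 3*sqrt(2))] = 3*x^2 + 10*x + 8*sqrt(2)*x + 6 + 20*sqrt(2)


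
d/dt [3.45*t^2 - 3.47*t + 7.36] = 6.9*t - 3.47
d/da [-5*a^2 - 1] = -10*a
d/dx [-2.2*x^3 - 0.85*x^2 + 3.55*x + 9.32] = -6.6*x^2 - 1.7*x + 3.55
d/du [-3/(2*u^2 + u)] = 3*(4*u + 1)/(u^2*(2*u + 1)^2)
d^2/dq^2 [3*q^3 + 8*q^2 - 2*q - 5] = 18*q + 16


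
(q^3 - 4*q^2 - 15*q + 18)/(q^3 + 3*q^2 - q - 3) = (q - 6)/(q + 1)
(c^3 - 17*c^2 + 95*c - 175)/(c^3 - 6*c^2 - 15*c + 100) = (c - 7)/(c + 4)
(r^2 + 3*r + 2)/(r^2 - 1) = (r + 2)/(r - 1)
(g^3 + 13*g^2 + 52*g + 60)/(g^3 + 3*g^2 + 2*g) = (g^2 + 11*g + 30)/(g*(g + 1))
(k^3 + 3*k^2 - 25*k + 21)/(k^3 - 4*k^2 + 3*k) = (k + 7)/k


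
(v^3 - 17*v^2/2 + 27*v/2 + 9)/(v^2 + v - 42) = (2*v^2 - 5*v - 3)/(2*(v + 7))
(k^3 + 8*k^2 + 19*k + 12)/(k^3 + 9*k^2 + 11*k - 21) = (k^2 + 5*k + 4)/(k^2 + 6*k - 7)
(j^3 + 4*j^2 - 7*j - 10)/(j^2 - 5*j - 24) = (-j^3 - 4*j^2 + 7*j + 10)/(-j^2 + 5*j + 24)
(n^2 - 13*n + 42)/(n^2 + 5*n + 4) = (n^2 - 13*n + 42)/(n^2 + 5*n + 4)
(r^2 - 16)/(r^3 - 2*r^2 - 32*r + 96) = (r + 4)/(r^2 + 2*r - 24)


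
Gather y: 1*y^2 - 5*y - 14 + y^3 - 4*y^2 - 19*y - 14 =y^3 - 3*y^2 - 24*y - 28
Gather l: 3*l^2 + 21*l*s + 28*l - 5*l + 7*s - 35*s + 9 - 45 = 3*l^2 + l*(21*s + 23) - 28*s - 36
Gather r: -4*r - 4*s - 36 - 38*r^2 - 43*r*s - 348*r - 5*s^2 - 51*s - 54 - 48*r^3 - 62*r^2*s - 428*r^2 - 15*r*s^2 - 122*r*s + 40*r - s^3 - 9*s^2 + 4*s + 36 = -48*r^3 + r^2*(-62*s - 466) + r*(-15*s^2 - 165*s - 312) - s^3 - 14*s^2 - 51*s - 54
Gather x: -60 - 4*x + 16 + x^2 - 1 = x^2 - 4*x - 45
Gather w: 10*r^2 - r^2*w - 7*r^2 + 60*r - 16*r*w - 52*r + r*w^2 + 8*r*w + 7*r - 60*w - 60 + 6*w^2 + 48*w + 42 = 3*r^2 + 15*r + w^2*(r + 6) + w*(-r^2 - 8*r - 12) - 18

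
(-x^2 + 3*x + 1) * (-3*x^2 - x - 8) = 3*x^4 - 8*x^3 + 2*x^2 - 25*x - 8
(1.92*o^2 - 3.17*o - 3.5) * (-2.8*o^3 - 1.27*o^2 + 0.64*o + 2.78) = -5.376*o^5 + 6.4376*o^4 + 15.0547*o^3 + 7.7538*o^2 - 11.0526*o - 9.73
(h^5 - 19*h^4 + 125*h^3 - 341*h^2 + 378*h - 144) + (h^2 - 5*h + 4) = h^5 - 19*h^4 + 125*h^3 - 340*h^2 + 373*h - 140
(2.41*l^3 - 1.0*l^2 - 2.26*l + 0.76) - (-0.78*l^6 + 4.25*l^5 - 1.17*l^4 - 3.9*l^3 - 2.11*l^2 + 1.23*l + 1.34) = 0.78*l^6 - 4.25*l^5 + 1.17*l^4 + 6.31*l^3 + 1.11*l^2 - 3.49*l - 0.58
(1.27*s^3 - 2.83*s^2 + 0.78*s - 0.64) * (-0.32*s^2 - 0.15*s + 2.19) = -0.4064*s^5 + 0.7151*s^4 + 2.9562*s^3 - 6.1099*s^2 + 1.8042*s - 1.4016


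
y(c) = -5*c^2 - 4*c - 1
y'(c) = -10*c - 4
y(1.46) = -17.50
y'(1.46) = -18.60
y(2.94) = -55.98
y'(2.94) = -33.40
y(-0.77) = -0.88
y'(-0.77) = 3.70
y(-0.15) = -0.51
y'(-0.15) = -2.50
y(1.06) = -10.86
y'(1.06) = -14.60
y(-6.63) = -194.26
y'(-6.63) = 62.30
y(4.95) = -143.31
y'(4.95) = -53.50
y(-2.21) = -16.58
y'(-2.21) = 18.10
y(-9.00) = -370.00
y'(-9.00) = 86.00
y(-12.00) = -673.00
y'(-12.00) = 116.00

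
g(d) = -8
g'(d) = 0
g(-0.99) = -8.00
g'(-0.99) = 0.00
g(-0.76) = -8.00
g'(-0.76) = 0.00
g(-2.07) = -8.00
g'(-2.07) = 0.00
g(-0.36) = -8.00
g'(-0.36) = 0.00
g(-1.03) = -8.00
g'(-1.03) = 0.00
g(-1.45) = -8.00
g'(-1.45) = 0.00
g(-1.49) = -8.00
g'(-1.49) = 0.00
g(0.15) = -8.00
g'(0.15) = 0.00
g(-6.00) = -8.00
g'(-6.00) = 0.00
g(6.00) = -8.00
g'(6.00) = 0.00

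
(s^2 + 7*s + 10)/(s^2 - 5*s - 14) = (s + 5)/(s - 7)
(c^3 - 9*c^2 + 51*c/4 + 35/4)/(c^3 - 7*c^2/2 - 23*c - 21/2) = (c - 5/2)/(c + 3)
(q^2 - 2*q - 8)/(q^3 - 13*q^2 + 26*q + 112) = (q - 4)/(q^2 - 15*q + 56)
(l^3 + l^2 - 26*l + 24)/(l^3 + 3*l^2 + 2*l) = (l^3 + l^2 - 26*l + 24)/(l*(l^2 + 3*l + 2))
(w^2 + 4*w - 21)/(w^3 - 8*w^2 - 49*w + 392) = (w - 3)/(w^2 - 15*w + 56)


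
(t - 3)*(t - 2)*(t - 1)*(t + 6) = t^4 - 25*t^2 + 60*t - 36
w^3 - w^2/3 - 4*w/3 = w*(w - 4/3)*(w + 1)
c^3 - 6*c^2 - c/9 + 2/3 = (c - 6)*(c - 1/3)*(c + 1/3)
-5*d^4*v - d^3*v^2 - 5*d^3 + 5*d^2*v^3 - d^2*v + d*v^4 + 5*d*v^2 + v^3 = (-d + v)*(d + v)*(5*d + v)*(d*v + 1)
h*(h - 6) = h^2 - 6*h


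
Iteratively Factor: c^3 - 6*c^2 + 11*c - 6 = (c - 1)*(c^2 - 5*c + 6) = (c - 2)*(c - 1)*(c - 3)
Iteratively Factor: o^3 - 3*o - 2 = (o + 1)*(o^2 - o - 2) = (o + 1)^2*(o - 2)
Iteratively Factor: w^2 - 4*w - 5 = (w - 5)*(w + 1)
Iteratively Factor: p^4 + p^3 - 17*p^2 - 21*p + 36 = (p - 1)*(p^3 + 2*p^2 - 15*p - 36) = (p - 1)*(p + 3)*(p^2 - p - 12) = (p - 1)*(p + 3)^2*(p - 4)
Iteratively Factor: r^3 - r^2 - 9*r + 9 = (r - 1)*(r^2 - 9) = (r - 1)*(r + 3)*(r - 3)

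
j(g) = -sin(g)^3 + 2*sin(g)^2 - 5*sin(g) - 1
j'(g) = -3*sin(g)^2*cos(g) + 4*sin(g)*cos(g) - 5*cos(g)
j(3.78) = 2.90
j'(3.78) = 6.78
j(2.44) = -3.66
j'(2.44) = 2.80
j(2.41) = -3.75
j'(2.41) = 2.73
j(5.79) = 1.92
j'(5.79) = -6.66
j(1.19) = -4.72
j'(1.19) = -1.44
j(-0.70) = 3.32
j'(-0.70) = -6.75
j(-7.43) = 5.98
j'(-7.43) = -4.58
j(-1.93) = 6.25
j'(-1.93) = 4.00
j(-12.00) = -3.26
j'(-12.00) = -3.14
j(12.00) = 2.41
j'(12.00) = -6.76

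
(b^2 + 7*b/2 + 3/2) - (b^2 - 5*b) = 17*b/2 + 3/2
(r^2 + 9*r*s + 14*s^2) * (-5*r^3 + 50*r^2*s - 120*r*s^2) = -5*r^5 + 5*r^4*s + 260*r^3*s^2 - 380*r^2*s^3 - 1680*r*s^4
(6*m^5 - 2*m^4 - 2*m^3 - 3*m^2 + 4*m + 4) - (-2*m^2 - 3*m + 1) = 6*m^5 - 2*m^4 - 2*m^3 - m^2 + 7*m + 3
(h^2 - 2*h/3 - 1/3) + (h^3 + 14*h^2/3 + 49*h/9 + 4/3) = h^3 + 17*h^2/3 + 43*h/9 + 1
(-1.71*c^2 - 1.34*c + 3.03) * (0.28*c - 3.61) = -0.4788*c^3 + 5.7979*c^2 + 5.6858*c - 10.9383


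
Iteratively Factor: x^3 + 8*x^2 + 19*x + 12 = (x + 4)*(x^2 + 4*x + 3) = (x + 3)*(x + 4)*(x + 1)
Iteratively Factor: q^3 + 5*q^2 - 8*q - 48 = (q + 4)*(q^2 + q - 12) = (q - 3)*(q + 4)*(q + 4)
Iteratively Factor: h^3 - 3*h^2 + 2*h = (h - 2)*(h^2 - h) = h*(h - 2)*(h - 1)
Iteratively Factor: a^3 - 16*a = (a + 4)*(a^2 - 4*a) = a*(a + 4)*(a - 4)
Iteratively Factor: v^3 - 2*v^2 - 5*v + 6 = (v - 1)*(v^2 - v - 6) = (v - 1)*(v + 2)*(v - 3)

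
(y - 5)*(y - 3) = y^2 - 8*y + 15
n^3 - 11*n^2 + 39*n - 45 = (n - 5)*(n - 3)^2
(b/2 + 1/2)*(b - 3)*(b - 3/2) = b^3/2 - 7*b^2/4 + 9/4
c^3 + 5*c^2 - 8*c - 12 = (c - 2)*(c + 1)*(c + 6)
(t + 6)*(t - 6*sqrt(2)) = t^2 - 6*sqrt(2)*t + 6*t - 36*sqrt(2)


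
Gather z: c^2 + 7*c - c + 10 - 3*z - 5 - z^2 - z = c^2 + 6*c - z^2 - 4*z + 5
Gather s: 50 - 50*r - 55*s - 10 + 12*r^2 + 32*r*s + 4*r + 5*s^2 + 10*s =12*r^2 - 46*r + 5*s^2 + s*(32*r - 45) + 40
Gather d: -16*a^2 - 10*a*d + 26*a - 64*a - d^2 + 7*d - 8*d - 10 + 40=-16*a^2 - 38*a - d^2 + d*(-10*a - 1) + 30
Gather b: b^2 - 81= b^2 - 81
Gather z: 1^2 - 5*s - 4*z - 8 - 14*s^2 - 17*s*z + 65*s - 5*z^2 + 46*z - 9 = -14*s^2 + 60*s - 5*z^2 + z*(42 - 17*s) - 16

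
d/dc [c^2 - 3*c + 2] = 2*c - 3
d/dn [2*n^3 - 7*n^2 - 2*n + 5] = 6*n^2 - 14*n - 2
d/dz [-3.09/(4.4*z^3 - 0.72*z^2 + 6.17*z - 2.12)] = (40.788*z^2 - 4.4496*z + 19.0653)/(4.4*z^3 - 0.72*z^2 + 6.17*z - 2.12)^2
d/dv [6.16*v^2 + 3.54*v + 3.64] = 12.32*v + 3.54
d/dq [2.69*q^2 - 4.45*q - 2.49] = 5.38*q - 4.45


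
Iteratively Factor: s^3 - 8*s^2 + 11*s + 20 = (s + 1)*(s^2 - 9*s + 20) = (s - 4)*(s + 1)*(s - 5)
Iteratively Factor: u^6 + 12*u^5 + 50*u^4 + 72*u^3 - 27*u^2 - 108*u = (u + 4)*(u^5 + 8*u^4 + 18*u^3 - 27*u) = (u + 3)*(u + 4)*(u^4 + 5*u^3 + 3*u^2 - 9*u) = (u + 3)^2*(u + 4)*(u^3 + 2*u^2 - 3*u) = u*(u + 3)^2*(u + 4)*(u^2 + 2*u - 3) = u*(u - 1)*(u + 3)^2*(u + 4)*(u + 3)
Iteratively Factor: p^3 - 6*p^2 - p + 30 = (p - 5)*(p^2 - p - 6) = (p - 5)*(p - 3)*(p + 2)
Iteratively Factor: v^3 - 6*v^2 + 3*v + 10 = (v - 5)*(v^2 - v - 2) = (v - 5)*(v + 1)*(v - 2)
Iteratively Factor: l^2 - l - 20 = (l - 5)*(l + 4)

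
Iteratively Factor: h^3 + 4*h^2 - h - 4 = (h - 1)*(h^2 + 5*h + 4) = (h - 1)*(h + 1)*(h + 4)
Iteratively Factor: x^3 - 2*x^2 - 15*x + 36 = (x - 3)*(x^2 + x - 12) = (x - 3)*(x + 4)*(x - 3)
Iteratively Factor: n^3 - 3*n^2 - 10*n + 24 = (n - 2)*(n^2 - n - 12) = (n - 2)*(n + 3)*(n - 4)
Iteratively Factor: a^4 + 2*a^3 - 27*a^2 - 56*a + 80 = (a + 4)*(a^3 - 2*a^2 - 19*a + 20) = (a + 4)^2*(a^2 - 6*a + 5) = (a - 1)*(a + 4)^2*(a - 5)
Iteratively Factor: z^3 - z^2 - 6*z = (z - 3)*(z^2 + 2*z) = z*(z - 3)*(z + 2)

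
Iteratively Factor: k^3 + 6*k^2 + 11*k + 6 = (k + 3)*(k^2 + 3*k + 2) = (k + 1)*(k + 3)*(k + 2)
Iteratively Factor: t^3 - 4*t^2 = (t)*(t^2 - 4*t) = t^2*(t - 4)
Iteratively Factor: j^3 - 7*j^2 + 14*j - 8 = (j - 2)*(j^2 - 5*j + 4) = (j - 2)*(j - 1)*(j - 4)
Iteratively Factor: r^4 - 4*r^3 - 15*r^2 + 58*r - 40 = (r - 1)*(r^3 - 3*r^2 - 18*r + 40) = (r - 2)*(r - 1)*(r^2 - r - 20) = (r - 5)*(r - 2)*(r - 1)*(r + 4)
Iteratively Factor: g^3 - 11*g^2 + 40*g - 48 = (g - 3)*(g^2 - 8*g + 16) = (g - 4)*(g - 3)*(g - 4)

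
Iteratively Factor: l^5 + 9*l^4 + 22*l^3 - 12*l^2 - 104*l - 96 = (l + 2)*(l^4 + 7*l^3 + 8*l^2 - 28*l - 48) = (l + 2)*(l + 4)*(l^3 + 3*l^2 - 4*l - 12) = (l + 2)^2*(l + 4)*(l^2 + l - 6) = (l - 2)*(l + 2)^2*(l + 4)*(l + 3)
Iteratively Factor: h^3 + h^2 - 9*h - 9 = (h - 3)*(h^2 + 4*h + 3) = (h - 3)*(h + 3)*(h + 1)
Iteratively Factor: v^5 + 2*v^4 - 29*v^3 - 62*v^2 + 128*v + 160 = (v - 5)*(v^4 + 7*v^3 + 6*v^2 - 32*v - 32) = (v - 5)*(v + 4)*(v^3 + 3*v^2 - 6*v - 8) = (v - 5)*(v + 1)*(v + 4)*(v^2 + 2*v - 8) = (v - 5)*(v - 2)*(v + 1)*(v + 4)*(v + 4)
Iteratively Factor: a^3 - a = (a + 1)*(a^2 - a) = a*(a + 1)*(a - 1)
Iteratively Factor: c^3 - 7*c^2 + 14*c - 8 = (c - 4)*(c^2 - 3*c + 2) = (c - 4)*(c - 2)*(c - 1)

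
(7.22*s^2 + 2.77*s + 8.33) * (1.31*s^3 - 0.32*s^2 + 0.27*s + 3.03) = 9.4582*s^5 + 1.3183*s^4 + 11.9753*s^3 + 19.9589*s^2 + 10.6422*s + 25.2399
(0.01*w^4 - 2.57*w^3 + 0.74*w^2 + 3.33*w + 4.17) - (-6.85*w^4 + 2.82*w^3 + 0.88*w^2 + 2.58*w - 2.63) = 6.86*w^4 - 5.39*w^3 - 0.14*w^2 + 0.75*w + 6.8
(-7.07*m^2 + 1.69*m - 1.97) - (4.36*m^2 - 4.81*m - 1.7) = -11.43*m^2 + 6.5*m - 0.27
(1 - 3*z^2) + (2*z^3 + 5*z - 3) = 2*z^3 - 3*z^2 + 5*z - 2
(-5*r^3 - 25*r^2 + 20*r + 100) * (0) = 0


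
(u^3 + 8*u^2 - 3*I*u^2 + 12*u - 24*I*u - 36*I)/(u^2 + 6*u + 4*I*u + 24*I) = (u^2 + u*(2 - 3*I) - 6*I)/(u + 4*I)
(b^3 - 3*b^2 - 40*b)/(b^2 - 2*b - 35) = b*(b - 8)/(b - 7)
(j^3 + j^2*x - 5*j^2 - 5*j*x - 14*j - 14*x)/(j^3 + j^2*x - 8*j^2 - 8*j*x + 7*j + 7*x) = (j + 2)/(j - 1)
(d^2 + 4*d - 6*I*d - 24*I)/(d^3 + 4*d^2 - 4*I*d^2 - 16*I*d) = (d - 6*I)/(d*(d - 4*I))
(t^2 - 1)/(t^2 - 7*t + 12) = (t^2 - 1)/(t^2 - 7*t + 12)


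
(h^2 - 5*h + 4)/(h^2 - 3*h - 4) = (h - 1)/(h + 1)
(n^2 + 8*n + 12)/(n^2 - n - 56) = (n^2 + 8*n + 12)/(n^2 - n - 56)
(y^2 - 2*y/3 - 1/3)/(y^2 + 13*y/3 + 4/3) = (y - 1)/(y + 4)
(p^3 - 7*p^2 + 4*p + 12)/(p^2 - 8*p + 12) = p + 1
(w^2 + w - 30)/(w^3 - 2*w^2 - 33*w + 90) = 1/(w - 3)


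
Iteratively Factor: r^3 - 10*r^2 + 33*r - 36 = (r - 4)*(r^2 - 6*r + 9) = (r - 4)*(r - 3)*(r - 3)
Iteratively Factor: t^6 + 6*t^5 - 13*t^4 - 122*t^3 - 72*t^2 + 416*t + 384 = (t + 4)*(t^5 + 2*t^4 - 21*t^3 - 38*t^2 + 80*t + 96) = (t + 4)^2*(t^4 - 2*t^3 - 13*t^2 + 14*t + 24) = (t + 1)*(t + 4)^2*(t^3 - 3*t^2 - 10*t + 24) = (t - 2)*(t + 1)*(t + 4)^2*(t^2 - t - 12) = (t - 2)*(t + 1)*(t + 3)*(t + 4)^2*(t - 4)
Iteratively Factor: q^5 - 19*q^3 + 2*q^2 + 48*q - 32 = (q - 1)*(q^4 + q^3 - 18*q^2 - 16*q + 32) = (q - 1)^2*(q^3 + 2*q^2 - 16*q - 32) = (q - 1)^2*(q + 2)*(q^2 - 16) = (q - 1)^2*(q + 2)*(q + 4)*(q - 4)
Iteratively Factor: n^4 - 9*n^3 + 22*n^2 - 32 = (n - 2)*(n^3 - 7*n^2 + 8*n + 16) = (n - 2)*(n + 1)*(n^2 - 8*n + 16) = (n - 4)*(n - 2)*(n + 1)*(n - 4)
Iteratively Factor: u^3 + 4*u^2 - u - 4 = (u + 4)*(u^2 - 1) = (u + 1)*(u + 4)*(u - 1)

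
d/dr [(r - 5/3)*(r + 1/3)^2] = (r - 1)*(3*r + 1)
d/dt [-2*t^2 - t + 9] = -4*t - 1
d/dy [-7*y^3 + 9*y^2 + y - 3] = -21*y^2 + 18*y + 1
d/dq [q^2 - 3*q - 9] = 2*q - 3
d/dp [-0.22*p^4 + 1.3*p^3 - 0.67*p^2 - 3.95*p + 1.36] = -0.88*p^3 + 3.9*p^2 - 1.34*p - 3.95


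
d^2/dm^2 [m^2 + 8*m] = 2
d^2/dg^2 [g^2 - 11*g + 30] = 2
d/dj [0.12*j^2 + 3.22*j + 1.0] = 0.24*j + 3.22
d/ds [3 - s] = -1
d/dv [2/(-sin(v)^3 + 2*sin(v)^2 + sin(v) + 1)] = 2*(3*sin(v)^2 - 4*sin(v) - 1)*cos(v)/(sin(v)*cos(v)^2 - 2*cos(v)^2 + 3)^2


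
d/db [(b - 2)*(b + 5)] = 2*b + 3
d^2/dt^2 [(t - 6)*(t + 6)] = 2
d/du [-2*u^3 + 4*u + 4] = 4 - 6*u^2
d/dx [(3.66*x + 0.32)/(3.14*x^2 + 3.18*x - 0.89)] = (11.4924*x^2 + 11.6388*x - (3.66*x + 0.32)*(6.28*x + 3.18) - 3.2574)/(3.14*x^2 + 3.18*x - 0.89)^2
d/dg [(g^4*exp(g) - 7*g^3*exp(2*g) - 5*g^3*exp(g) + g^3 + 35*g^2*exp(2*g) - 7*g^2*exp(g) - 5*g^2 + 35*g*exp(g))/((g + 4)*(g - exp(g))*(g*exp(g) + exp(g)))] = (-6*g^6*exp(2*g) + g^6*exp(g) - g^6 - 2*g^5*exp(2*g) + 12*g^5*exp(g) + 7*g^4*exp(3*g) + 39*g^4*exp(2*g) - 7*g^4*exp(g) + 31*g^4 + 70*g^3*exp(3*g) + 98*g^3*exp(2*g) - 162*g^3*exp(g) + 28*g^3 - 91*g^2*exp(3*g) + 417*g^2*exp(2*g) - 230*g^2*exp(g) - 20*g^2 - 280*g*exp(3*g) + 196*g*exp(2*g) + 40*g*exp(g) - 140*exp(2*g))*exp(-g)/(g^6 - 2*g^5*exp(g) + 10*g^5 + g^4*exp(2*g) - 20*g^4*exp(g) + 33*g^4 + 10*g^3*exp(2*g) - 66*g^3*exp(g) + 40*g^3 + 33*g^2*exp(2*g) - 80*g^2*exp(g) + 16*g^2 + 40*g*exp(2*g) - 32*g*exp(g) + 16*exp(2*g))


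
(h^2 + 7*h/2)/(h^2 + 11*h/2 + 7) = h/(h + 2)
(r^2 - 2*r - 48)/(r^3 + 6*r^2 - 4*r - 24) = (r - 8)/(r^2 - 4)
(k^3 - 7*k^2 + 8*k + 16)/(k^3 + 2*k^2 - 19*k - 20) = (k - 4)/(k + 5)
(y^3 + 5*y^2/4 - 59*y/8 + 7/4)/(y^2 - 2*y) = y + 13/4 - 7/(8*y)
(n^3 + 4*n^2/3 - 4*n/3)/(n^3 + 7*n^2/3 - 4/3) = n/(n + 1)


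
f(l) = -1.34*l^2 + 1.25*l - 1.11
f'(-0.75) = 3.26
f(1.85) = -3.38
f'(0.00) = 1.25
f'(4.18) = -9.95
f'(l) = 1.25 - 2.68*l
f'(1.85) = -3.71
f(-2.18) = -10.20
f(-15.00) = -321.36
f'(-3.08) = 9.50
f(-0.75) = -2.80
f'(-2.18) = 7.09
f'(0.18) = 0.77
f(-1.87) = -8.13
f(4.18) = -19.30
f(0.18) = -0.93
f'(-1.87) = 6.26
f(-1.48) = -5.90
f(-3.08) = -17.67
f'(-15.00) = 41.45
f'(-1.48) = 5.22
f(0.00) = -1.11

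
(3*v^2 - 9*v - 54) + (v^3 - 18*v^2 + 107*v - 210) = v^3 - 15*v^2 + 98*v - 264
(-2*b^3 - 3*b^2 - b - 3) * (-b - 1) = 2*b^4 + 5*b^3 + 4*b^2 + 4*b + 3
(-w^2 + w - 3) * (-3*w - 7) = 3*w^3 + 4*w^2 + 2*w + 21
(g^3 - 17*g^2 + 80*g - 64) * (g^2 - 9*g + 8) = g^5 - 26*g^4 + 241*g^3 - 920*g^2 + 1216*g - 512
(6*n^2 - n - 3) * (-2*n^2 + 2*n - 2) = -12*n^4 + 14*n^3 - 8*n^2 - 4*n + 6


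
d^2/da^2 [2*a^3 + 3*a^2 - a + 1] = 12*a + 6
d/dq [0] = 0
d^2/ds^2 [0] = 0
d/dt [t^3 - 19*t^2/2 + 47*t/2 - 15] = 3*t^2 - 19*t + 47/2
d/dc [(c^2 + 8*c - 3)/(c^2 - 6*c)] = 2*(-7*c^2 + 3*c - 9)/(c^2*(c^2 - 12*c + 36))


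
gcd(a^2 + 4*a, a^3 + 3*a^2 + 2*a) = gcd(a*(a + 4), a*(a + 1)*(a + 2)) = a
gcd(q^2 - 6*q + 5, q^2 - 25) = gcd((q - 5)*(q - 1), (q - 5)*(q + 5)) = q - 5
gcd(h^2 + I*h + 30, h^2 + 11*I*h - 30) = h + 6*I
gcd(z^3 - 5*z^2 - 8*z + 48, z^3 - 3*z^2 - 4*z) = z - 4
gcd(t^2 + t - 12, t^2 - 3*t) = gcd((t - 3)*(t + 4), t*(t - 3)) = t - 3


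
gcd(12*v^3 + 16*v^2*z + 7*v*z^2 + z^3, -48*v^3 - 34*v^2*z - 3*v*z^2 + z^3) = 6*v^2 + 5*v*z + z^2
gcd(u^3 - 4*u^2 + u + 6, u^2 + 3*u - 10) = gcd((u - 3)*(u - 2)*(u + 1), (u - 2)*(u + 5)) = u - 2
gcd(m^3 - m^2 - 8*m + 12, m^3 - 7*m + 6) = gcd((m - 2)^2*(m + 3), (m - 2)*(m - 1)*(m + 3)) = m^2 + m - 6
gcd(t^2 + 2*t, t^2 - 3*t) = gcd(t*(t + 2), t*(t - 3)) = t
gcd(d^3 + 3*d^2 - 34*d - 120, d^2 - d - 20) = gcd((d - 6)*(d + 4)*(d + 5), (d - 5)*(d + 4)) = d + 4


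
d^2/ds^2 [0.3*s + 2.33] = 0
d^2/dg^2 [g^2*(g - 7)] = 6*g - 14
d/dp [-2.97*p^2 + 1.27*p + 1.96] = 1.27 - 5.94*p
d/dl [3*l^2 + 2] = 6*l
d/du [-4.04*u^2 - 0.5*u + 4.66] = -8.08*u - 0.5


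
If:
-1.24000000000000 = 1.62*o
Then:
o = -0.77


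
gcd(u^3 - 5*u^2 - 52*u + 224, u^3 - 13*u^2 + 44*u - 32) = u^2 - 12*u + 32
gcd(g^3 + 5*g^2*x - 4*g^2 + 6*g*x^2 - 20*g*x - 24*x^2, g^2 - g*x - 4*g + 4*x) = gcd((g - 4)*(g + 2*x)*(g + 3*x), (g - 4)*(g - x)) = g - 4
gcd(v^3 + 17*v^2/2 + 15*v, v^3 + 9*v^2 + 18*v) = v^2 + 6*v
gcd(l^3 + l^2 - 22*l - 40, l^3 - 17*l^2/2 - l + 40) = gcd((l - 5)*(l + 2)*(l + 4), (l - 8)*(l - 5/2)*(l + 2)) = l + 2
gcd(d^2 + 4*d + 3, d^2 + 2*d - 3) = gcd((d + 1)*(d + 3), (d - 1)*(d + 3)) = d + 3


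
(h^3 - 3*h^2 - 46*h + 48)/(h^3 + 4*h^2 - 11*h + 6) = (h - 8)/(h - 1)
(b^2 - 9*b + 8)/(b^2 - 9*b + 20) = (b^2 - 9*b + 8)/(b^2 - 9*b + 20)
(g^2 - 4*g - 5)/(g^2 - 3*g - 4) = (g - 5)/(g - 4)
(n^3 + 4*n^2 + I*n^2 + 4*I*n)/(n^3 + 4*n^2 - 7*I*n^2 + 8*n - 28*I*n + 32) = n/(n - 8*I)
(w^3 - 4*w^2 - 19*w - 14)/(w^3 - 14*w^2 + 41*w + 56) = (w + 2)/(w - 8)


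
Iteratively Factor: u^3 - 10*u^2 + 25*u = (u - 5)*(u^2 - 5*u) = (u - 5)^2*(u)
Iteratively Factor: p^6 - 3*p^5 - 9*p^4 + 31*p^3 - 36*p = (p)*(p^5 - 3*p^4 - 9*p^3 + 31*p^2 - 36) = p*(p - 2)*(p^4 - p^3 - 11*p^2 + 9*p + 18) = p*(p - 3)*(p - 2)*(p^3 + 2*p^2 - 5*p - 6) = p*(p - 3)*(p - 2)*(p + 1)*(p^2 + p - 6) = p*(p - 3)*(p - 2)*(p + 1)*(p + 3)*(p - 2)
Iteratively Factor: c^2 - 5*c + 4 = (c - 4)*(c - 1)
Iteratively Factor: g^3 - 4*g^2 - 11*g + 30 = (g - 5)*(g^2 + g - 6) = (g - 5)*(g - 2)*(g + 3)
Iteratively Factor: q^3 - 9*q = (q + 3)*(q^2 - 3*q) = (q - 3)*(q + 3)*(q)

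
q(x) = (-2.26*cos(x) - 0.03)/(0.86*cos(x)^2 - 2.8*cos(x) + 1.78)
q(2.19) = 0.35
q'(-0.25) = -35.01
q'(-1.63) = -1.08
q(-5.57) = -11.27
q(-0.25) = 17.67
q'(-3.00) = -0.01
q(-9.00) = 0.40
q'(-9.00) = -0.04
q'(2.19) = 0.21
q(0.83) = -5.51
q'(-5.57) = 81.23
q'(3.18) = -0.00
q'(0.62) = 321.91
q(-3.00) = 0.41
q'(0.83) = 29.56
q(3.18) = 0.41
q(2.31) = 0.37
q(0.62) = -26.40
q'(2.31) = 0.15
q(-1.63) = 0.05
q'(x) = (1.72*sin(x)*cos(x) - 2.8*sin(x))*(-2.26*cos(x) - 0.03)/(0.86*cos(x)^2 - 2.8*cos(x) + 1.78)^2 + 2.26*sin(x)/(0.86*cos(x)^2 - 2.8*cos(x) + 1.78)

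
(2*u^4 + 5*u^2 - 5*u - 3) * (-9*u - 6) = -18*u^5 - 12*u^4 - 45*u^3 + 15*u^2 + 57*u + 18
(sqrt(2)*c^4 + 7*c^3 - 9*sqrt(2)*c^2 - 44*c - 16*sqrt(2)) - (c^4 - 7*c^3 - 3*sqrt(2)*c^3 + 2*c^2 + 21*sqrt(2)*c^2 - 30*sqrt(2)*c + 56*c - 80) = -c^4 + sqrt(2)*c^4 + 3*sqrt(2)*c^3 + 14*c^3 - 30*sqrt(2)*c^2 - 2*c^2 - 100*c + 30*sqrt(2)*c - 16*sqrt(2) + 80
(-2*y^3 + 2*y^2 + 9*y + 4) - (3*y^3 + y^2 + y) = -5*y^3 + y^2 + 8*y + 4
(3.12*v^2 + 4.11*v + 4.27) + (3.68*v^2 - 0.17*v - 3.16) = 6.8*v^2 + 3.94*v + 1.11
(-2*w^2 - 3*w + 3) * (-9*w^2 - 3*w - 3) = 18*w^4 + 33*w^3 - 12*w^2 - 9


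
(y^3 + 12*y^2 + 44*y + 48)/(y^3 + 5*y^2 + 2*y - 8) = (y + 6)/(y - 1)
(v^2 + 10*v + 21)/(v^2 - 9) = (v + 7)/(v - 3)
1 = 1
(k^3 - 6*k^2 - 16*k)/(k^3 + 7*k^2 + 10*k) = (k - 8)/(k + 5)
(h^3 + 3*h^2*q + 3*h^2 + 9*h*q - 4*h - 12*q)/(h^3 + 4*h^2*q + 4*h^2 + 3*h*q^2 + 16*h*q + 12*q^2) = (h - 1)/(h + q)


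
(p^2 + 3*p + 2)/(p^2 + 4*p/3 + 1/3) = 3*(p + 2)/(3*p + 1)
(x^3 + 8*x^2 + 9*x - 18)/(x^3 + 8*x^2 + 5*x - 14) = (x^2 + 9*x + 18)/(x^2 + 9*x + 14)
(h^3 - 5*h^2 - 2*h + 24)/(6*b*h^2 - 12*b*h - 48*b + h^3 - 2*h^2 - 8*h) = (h - 3)/(6*b + h)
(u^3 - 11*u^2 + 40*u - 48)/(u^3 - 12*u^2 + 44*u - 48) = (u^2 - 7*u + 12)/(u^2 - 8*u + 12)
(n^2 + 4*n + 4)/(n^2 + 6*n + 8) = (n + 2)/(n + 4)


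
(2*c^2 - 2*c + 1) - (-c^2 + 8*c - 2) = 3*c^2 - 10*c + 3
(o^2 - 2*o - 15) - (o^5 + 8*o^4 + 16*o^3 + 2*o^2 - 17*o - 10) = -o^5 - 8*o^4 - 16*o^3 - o^2 + 15*o - 5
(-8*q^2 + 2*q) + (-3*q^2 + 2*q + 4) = -11*q^2 + 4*q + 4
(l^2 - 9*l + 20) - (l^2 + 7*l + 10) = 10 - 16*l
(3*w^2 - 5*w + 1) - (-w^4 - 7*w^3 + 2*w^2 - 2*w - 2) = w^4 + 7*w^3 + w^2 - 3*w + 3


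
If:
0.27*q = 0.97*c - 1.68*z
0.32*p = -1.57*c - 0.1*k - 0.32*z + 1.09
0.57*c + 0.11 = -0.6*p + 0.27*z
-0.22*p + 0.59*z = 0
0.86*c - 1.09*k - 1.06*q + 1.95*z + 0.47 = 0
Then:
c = 2.60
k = -15.93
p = -3.19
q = 16.75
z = -1.19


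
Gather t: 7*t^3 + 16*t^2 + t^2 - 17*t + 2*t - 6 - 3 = 7*t^3 + 17*t^2 - 15*t - 9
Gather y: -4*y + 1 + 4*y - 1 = 0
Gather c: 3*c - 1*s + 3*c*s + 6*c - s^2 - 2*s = c*(3*s + 9) - s^2 - 3*s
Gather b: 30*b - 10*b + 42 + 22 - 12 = 20*b + 52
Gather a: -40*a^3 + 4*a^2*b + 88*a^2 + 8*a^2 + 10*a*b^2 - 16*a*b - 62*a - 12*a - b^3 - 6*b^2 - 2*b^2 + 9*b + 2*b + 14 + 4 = -40*a^3 + a^2*(4*b + 96) + a*(10*b^2 - 16*b - 74) - b^3 - 8*b^2 + 11*b + 18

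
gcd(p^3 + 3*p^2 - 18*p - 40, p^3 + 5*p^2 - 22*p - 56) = p^2 - 2*p - 8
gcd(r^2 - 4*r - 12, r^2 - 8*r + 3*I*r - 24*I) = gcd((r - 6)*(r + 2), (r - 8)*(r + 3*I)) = 1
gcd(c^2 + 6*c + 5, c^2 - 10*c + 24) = 1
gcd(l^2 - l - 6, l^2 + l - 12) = l - 3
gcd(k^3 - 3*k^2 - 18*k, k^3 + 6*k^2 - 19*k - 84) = k + 3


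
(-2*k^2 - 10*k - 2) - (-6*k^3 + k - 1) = 6*k^3 - 2*k^2 - 11*k - 1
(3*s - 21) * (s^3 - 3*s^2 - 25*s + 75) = 3*s^4 - 30*s^3 - 12*s^2 + 750*s - 1575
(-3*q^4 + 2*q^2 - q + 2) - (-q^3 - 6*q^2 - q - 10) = -3*q^4 + q^3 + 8*q^2 + 12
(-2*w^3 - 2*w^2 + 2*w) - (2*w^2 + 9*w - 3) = -2*w^3 - 4*w^2 - 7*w + 3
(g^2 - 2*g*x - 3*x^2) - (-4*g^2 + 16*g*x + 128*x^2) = 5*g^2 - 18*g*x - 131*x^2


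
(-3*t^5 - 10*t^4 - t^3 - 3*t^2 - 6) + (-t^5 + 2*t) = -4*t^5 - 10*t^4 - t^3 - 3*t^2 + 2*t - 6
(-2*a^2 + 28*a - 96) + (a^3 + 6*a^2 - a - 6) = a^3 + 4*a^2 + 27*a - 102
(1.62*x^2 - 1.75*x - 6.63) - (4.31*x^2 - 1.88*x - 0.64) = -2.69*x^2 + 0.13*x - 5.99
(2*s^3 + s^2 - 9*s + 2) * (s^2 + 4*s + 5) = 2*s^5 + 9*s^4 + 5*s^3 - 29*s^2 - 37*s + 10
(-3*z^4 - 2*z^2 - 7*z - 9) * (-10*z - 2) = 30*z^5 + 6*z^4 + 20*z^3 + 74*z^2 + 104*z + 18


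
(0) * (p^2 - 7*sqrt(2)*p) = 0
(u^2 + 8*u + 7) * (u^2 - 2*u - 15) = u^4 + 6*u^3 - 24*u^2 - 134*u - 105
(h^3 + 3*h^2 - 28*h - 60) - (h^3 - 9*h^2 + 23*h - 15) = 12*h^2 - 51*h - 45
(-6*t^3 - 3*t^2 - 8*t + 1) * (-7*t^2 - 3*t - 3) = 42*t^5 + 39*t^4 + 83*t^3 + 26*t^2 + 21*t - 3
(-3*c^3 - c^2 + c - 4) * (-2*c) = 6*c^4 + 2*c^3 - 2*c^2 + 8*c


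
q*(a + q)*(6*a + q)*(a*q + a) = 6*a^3*q^2 + 6*a^3*q + 7*a^2*q^3 + 7*a^2*q^2 + a*q^4 + a*q^3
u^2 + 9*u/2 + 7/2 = (u + 1)*(u + 7/2)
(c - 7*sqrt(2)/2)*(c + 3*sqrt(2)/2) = c^2 - 2*sqrt(2)*c - 21/2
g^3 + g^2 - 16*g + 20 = (g - 2)^2*(g + 5)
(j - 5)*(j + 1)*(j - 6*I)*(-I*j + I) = -I*j^4 - 6*j^3 + 5*I*j^3 + 30*j^2 + I*j^2 + 6*j - 5*I*j - 30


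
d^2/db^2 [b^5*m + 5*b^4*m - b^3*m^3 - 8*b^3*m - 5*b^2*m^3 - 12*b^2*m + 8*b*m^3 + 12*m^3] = 2*m*(10*b^3 + 30*b^2 - 3*b*m^2 - 24*b - 5*m^2 - 12)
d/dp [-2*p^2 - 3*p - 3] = -4*p - 3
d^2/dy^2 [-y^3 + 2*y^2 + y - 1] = 4 - 6*y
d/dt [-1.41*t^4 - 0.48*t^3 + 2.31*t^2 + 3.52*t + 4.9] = -5.64*t^3 - 1.44*t^2 + 4.62*t + 3.52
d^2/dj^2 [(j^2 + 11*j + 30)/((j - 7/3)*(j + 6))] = 396/(27*j^3 - 189*j^2 + 441*j - 343)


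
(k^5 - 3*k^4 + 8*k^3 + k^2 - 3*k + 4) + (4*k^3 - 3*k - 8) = k^5 - 3*k^4 + 12*k^3 + k^2 - 6*k - 4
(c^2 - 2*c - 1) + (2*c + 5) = c^2 + 4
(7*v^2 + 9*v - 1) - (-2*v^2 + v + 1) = 9*v^2 + 8*v - 2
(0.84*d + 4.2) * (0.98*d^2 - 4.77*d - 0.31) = 0.8232*d^3 + 0.1092*d^2 - 20.2944*d - 1.302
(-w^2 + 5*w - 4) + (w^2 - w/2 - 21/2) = 9*w/2 - 29/2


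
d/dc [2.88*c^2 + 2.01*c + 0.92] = 5.76*c + 2.01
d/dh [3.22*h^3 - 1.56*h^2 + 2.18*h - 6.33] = 9.66*h^2 - 3.12*h + 2.18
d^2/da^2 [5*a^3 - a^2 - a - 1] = 30*a - 2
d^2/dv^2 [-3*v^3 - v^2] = -18*v - 2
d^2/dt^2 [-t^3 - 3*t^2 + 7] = -6*t - 6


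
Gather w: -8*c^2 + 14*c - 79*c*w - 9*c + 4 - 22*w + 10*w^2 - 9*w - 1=-8*c^2 + 5*c + 10*w^2 + w*(-79*c - 31) + 3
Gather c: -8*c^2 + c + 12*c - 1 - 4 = -8*c^2 + 13*c - 5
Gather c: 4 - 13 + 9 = 0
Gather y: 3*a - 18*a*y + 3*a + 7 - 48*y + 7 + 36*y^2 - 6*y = 6*a + 36*y^2 + y*(-18*a - 54) + 14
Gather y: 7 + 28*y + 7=28*y + 14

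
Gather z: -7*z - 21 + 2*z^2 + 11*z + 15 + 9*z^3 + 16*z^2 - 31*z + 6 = 9*z^3 + 18*z^2 - 27*z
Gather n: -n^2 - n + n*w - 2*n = -n^2 + n*(w - 3)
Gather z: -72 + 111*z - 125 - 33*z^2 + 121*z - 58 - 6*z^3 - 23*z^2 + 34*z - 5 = -6*z^3 - 56*z^2 + 266*z - 260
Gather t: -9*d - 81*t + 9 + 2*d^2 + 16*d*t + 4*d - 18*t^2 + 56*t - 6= 2*d^2 - 5*d - 18*t^2 + t*(16*d - 25) + 3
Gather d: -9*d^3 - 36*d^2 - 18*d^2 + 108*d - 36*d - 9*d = -9*d^3 - 54*d^2 + 63*d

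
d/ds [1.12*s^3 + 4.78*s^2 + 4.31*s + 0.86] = 3.36*s^2 + 9.56*s + 4.31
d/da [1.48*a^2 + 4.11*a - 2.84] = 2.96*a + 4.11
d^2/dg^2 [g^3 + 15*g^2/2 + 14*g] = 6*g + 15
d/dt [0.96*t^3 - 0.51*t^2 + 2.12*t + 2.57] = 2.88*t^2 - 1.02*t + 2.12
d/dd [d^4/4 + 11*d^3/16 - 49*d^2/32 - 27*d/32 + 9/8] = d^3 + 33*d^2/16 - 49*d/16 - 27/32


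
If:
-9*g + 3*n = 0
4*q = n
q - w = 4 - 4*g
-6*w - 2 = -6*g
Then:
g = 44/45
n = 44/15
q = 11/15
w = 29/45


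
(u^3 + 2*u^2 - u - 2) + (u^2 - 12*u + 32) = u^3 + 3*u^2 - 13*u + 30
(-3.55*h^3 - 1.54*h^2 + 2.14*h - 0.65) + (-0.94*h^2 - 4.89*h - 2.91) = -3.55*h^3 - 2.48*h^2 - 2.75*h - 3.56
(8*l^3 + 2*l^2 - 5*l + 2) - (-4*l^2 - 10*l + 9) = 8*l^3 + 6*l^2 + 5*l - 7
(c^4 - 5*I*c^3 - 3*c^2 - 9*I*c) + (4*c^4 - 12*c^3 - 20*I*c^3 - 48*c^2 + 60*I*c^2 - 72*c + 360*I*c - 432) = 5*c^4 - 12*c^3 - 25*I*c^3 - 51*c^2 + 60*I*c^2 - 72*c + 351*I*c - 432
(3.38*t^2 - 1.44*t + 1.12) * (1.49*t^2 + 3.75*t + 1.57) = 5.0362*t^4 + 10.5294*t^3 + 1.5754*t^2 + 1.9392*t + 1.7584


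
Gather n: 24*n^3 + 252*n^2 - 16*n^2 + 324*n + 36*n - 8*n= 24*n^3 + 236*n^2 + 352*n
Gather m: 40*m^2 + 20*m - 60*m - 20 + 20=40*m^2 - 40*m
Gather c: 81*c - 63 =81*c - 63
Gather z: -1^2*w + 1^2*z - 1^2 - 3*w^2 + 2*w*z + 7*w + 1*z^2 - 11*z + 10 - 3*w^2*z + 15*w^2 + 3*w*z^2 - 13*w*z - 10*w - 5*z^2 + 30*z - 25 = 12*w^2 - 4*w + z^2*(3*w - 4) + z*(-3*w^2 - 11*w + 20) - 16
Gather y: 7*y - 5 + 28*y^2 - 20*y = 28*y^2 - 13*y - 5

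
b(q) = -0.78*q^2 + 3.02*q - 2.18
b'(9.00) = -11.02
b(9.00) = -38.18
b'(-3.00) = 7.70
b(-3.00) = -18.26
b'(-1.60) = 5.52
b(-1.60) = -9.01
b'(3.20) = -1.97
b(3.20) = -0.50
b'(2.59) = -1.02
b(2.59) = 0.41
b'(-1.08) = 4.70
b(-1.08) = -6.35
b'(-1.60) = 5.52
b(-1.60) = -9.01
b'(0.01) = 3.00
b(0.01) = -2.15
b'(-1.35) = 5.13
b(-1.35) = -7.68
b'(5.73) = -5.92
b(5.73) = -10.49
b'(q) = 3.02 - 1.56*q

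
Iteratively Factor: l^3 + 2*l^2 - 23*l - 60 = (l - 5)*(l^2 + 7*l + 12) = (l - 5)*(l + 4)*(l + 3)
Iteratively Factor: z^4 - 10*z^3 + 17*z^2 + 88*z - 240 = (z - 4)*(z^3 - 6*z^2 - 7*z + 60) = (z - 4)*(z + 3)*(z^2 - 9*z + 20) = (z - 4)^2*(z + 3)*(z - 5)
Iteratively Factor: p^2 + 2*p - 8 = (p + 4)*(p - 2)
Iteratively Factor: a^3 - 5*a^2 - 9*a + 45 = (a - 3)*(a^2 - 2*a - 15) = (a - 5)*(a - 3)*(a + 3)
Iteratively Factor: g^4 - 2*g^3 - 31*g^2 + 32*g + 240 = (g + 3)*(g^3 - 5*g^2 - 16*g + 80) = (g - 5)*(g + 3)*(g^2 - 16) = (g - 5)*(g + 3)*(g + 4)*(g - 4)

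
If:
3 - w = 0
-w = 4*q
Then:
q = -3/4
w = 3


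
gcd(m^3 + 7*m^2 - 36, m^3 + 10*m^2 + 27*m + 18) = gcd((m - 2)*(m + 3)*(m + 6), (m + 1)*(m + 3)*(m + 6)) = m^2 + 9*m + 18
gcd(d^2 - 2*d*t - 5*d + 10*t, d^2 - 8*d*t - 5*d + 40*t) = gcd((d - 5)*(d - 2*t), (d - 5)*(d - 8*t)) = d - 5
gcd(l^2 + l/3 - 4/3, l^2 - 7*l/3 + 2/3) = 1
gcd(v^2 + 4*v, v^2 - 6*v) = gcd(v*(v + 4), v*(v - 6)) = v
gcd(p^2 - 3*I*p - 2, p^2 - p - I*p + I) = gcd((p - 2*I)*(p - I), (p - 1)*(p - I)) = p - I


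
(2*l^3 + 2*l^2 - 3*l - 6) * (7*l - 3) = 14*l^4 + 8*l^3 - 27*l^2 - 33*l + 18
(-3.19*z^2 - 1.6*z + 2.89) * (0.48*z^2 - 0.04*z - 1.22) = -1.5312*z^4 - 0.6404*z^3 + 5.343*z^2 + 1.8364*z - 3.5258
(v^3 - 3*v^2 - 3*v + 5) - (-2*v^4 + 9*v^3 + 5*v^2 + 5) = 2*v^4 - 8*v^3 - 8*v^2 - 3*v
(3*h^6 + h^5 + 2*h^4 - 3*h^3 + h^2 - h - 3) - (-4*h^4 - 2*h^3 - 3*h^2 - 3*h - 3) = 3*h^6 + h^5 + 6*h^4 - h^3 + 4*h^2 + 2*h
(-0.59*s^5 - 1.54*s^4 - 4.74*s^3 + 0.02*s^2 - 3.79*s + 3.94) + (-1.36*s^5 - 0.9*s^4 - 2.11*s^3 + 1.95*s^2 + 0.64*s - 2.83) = -1.95*s^5 - 2.44*s^4 - 6.85*s^3 + 1.97*s^2 - 3.15*s + 1.11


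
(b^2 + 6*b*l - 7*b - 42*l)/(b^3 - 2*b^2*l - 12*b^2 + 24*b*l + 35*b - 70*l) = (b + 6*l)/(b^2 - 2*b*l - 5*b + 10*l)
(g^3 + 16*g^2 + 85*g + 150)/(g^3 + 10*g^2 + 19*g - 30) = (g + 5)/(g - 1)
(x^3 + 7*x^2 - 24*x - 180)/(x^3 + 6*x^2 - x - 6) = (x^2 + x - 30)/(x^2 - 1)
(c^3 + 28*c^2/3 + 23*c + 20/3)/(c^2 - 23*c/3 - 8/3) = (c^2 + 9*c + 20)/(c - 8)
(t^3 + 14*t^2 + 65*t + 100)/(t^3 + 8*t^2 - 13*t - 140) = (t^2 + 9*t + 20)/(t^2 + 3*t - 28)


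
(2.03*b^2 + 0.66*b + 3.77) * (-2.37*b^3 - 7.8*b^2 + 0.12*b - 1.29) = -4.8111*b^5 - 17.3982*b^4 - 13.8393*b^3 - 31.9455*b^2 - 0.399*b - 4.8633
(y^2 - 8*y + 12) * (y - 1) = y^3 - 9*y^2 + 20*y - 12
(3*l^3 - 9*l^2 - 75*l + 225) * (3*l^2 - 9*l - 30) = 9*l^5 - 54*l^4 - 234*l^3 + 1620*l^2 + 225*l - 6750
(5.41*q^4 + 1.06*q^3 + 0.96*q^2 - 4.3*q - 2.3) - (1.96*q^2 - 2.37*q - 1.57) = 5.41*q^4 + 1.06*q^3 - 1.0*q^2 - 1.93*q - 0.73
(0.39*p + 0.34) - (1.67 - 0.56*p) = 0.95*p - 1.33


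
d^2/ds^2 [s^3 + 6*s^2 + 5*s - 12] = 6*s + 12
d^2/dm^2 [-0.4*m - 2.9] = 0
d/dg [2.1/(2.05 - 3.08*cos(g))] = -6.468*sin(g)/(3.08*cos(g) - 2.05)^2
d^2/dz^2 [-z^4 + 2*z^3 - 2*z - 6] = 12*z*(1 - z)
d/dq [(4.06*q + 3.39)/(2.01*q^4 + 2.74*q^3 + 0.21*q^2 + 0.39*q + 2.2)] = (-24.4818*q^4 - 49.5044*q^3 - 28.7184*q^2 - 1.4238*q + 7.6099)/(4.0401*q^8 + 11.0148*q^7 + 8.3518*q^6 + 2.7186*q^5 + 11.0253*q^4 + 12.2198*q^3 + 1.0761*q^2 + 1.716*q + 4.84)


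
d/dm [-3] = 0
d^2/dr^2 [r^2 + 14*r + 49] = 2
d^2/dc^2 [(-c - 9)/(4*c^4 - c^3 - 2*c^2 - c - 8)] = 2*((c + 9)*(-16*c^3 + 3*c^2 + 4*c + 1)^2 + (16*c^3 - 3*c^2 - 4*c - (c + 9)*(-24*c^2 + 3*c + 2) - 1)*(-4*c^4 + c^3 + 2*c^2 + c + 8))/(-4*c^4 + c^3 + 2*c^2 + c + 8)^3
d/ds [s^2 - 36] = 2*s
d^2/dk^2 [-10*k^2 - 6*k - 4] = -20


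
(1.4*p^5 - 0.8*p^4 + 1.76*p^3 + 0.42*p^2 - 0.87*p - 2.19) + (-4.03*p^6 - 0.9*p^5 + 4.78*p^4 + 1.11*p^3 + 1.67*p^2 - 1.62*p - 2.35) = -4.03*p^6 + 0.5*p^5 + 3.98*p^4 + 2.87*p^3 + 2.09*p^2 - 2.49*p - 4.54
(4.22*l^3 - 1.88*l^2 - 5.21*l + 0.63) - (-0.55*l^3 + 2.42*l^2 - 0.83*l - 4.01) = 4.77*l^3 - 4.3*l^2 - 4.38*l + 4.64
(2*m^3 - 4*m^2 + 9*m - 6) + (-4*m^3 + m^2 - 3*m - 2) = -2*m^3 - 3*m^2 + 6*m - 8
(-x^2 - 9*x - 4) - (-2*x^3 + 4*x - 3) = 2*x^3 - x^2 - 13*x - 1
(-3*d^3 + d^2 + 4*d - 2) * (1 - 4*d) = 12*d^4 - 7*d^3 - 15*d^2 + 12*d - 2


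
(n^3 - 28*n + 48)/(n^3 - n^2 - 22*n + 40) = (n + 6)/(n + 5)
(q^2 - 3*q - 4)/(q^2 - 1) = (q - 4)/(q - 1)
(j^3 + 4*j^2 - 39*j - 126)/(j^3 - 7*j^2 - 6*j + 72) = (j + 7)/(j - 4)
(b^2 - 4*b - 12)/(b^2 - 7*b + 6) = (b + 2)/(b - 1)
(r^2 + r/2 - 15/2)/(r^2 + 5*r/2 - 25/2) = (r + 3)/(r + 5)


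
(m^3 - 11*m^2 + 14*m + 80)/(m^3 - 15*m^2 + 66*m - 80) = (m + 2)/(m - 2)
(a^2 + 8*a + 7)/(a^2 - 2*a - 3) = (a + 7)/(a - 3)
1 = 1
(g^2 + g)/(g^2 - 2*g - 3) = g/(g - 3)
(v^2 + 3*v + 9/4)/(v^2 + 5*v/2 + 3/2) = (v + 3/2)/(v + 1)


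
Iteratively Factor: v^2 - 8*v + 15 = (v - 3)*(v - 5)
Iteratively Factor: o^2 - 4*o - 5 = (o + 1)*(o - 5)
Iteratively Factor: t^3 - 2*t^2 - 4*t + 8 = (t - 2)*(t^2 - 4) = (t - 2)*(t + 2)*(t - 2)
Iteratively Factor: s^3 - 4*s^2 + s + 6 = (s - 3)*(s^2 - s - 2) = (s - 3)*(s - 2)*(s + 1)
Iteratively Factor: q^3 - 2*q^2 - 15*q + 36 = (q - 3)*(q^2 + q - 12) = (q - 3)*(q + 4)*(q - 3)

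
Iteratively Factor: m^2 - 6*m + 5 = (m - 1)*(m - 5)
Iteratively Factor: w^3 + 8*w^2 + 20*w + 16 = (w + 2)*(w^2 + 6*w + 8) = (w + 2)^2*(w + 4)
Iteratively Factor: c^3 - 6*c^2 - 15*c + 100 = (c + 4)*(c^2 - 10*c + 25) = (c - 5)*(c + 4)*(c - 5)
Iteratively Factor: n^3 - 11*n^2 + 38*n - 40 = (n - 5)*(n^2 - 6*n + 8) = (n - 5)*(n - 2)*(n - 4)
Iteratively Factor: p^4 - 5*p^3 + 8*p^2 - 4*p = (p - 2)*(p^3 - 3*p^2 + 2*p) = (p - 2)^2*(p^2 - p) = p*(p - 2)^2*(p - 1)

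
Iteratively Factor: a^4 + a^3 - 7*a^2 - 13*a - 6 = (a + 1)*(a^3 - 7*a - 6) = (a + 1)^2*(a^2 - a - 6) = (a + 1)^2*(a + 2)*(a - 3)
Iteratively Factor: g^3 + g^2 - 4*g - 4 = (g + 2)*(g^2 - g - 2) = (g - 2)*(g + 2)*(g + 1)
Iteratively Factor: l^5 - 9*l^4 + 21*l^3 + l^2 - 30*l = (l)*(l^4 - 9*l^3 + 21*l^2 + l - 30) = l*(l + 1)*(l^3 - 10*l^2 + 31*l - 30) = l*(l - 5)*(l + 1)*(l^2 - 5*l + 6) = l*(l - 5)*(l - 3)*(l + 1)*(l - 2)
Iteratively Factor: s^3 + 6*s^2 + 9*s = (s + 3)*(s^2 + 3*s) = (s + 3)^2*(s)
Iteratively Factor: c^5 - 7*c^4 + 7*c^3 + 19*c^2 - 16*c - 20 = (c - 2)*(c^4 - 5*c^3 - 3*c^2 + 13*c + 10) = (c - 5)*(c - 2)*(c^3 - 3*c - 2) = (c - 5)*(c - 2)*(c + 1)*(c^2 - c - 2) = (c - 5)*(c - 2)^2*(c + 1)*(c + 1)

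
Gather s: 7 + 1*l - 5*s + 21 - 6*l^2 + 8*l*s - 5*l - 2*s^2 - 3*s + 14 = -6*l^2 - 4*l - 2*s^2 + s*(8*l - 8) + 42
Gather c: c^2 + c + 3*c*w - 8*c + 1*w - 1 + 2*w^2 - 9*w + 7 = c^2 + c*(3*w - 7) + 2*w^2 - 8*w + 6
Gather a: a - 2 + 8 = a + 6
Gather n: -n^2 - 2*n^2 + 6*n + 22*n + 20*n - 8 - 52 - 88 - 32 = -3*n^2 + 48*n - 180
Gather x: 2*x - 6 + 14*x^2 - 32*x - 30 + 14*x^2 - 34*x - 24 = 28*x^2 - 64*x - 60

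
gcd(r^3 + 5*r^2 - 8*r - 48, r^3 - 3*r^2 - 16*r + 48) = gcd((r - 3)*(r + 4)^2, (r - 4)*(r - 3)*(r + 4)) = r^2 + r - 12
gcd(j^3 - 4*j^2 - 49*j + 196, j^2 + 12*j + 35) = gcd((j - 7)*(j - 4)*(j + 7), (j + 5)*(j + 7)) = j + 7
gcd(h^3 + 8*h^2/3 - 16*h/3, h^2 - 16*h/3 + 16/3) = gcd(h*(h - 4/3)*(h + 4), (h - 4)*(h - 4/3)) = h - 4/3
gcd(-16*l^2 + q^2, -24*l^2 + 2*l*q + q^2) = -4*l + q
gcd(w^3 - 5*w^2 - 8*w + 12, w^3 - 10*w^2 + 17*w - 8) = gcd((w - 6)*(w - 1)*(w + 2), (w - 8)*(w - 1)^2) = w - 1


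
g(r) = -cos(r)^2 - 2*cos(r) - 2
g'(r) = 2*sin(r)*cos(r) + 2*sin(r)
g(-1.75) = -1.68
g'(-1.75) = -1.62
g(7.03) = -4.01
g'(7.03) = 2.36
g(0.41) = -4.68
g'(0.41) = 1.53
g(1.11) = -3.09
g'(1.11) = 2.59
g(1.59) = -1.96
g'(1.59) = 1.96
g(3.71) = -1.02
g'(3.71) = -0.17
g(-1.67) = -1.81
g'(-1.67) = -1.79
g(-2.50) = -1.04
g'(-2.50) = -0.24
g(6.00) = -4.84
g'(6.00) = -1.10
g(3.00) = -1.00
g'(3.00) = 0.00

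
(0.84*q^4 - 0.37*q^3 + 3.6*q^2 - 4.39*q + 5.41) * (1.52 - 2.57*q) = -2.1588*q^5 + 2.2277*q^4 - 9.8144*q^3 + 16.7543*q^2 - 20.5765*q + 8.2232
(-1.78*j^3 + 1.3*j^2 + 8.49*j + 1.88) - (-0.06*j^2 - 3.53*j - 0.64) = -1.78*j^3 + 1.36*j^2 + 12.02*j + 2.52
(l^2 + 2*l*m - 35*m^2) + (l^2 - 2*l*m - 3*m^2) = 2*l^2 - 38*m^2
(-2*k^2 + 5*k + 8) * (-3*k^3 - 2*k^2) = 6*k^5 - 11*k^4 - 34*k^3 - 16*k^2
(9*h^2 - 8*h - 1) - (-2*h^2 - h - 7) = 11*h^2 - 7*h + 6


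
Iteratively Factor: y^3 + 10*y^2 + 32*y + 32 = (y + 4)*(y^2 + 6*y + 8) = (y + 4)^2*(y + 2)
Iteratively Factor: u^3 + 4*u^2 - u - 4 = (u - 1)*(u^2 + 5*u + 4) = (u - 1)*(u + 1)*(u + 4)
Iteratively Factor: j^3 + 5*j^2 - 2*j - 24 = (j - 2)*(j^2 + 7*j + 12) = (j - 2)*(j + 4)*(j + 3)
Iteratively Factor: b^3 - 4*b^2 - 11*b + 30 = (b - 2)*(b^2 - 2*b - 15) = (b - 2)*(b + 3)*(b - 5)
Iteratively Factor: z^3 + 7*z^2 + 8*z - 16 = (z - 1)*(z^2 + 8*z + 16) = (z - 1)*(z + 4)*(z + 4)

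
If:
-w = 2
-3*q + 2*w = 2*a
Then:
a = -3*q/2 - 2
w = -2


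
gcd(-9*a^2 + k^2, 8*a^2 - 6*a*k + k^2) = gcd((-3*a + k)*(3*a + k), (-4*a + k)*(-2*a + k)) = 1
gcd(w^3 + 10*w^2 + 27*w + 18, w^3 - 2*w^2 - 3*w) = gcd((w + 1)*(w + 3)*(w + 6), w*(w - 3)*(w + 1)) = w + 1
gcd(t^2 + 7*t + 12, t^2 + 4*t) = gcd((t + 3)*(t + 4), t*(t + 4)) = t + 4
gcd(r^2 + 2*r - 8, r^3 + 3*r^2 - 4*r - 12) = r - 2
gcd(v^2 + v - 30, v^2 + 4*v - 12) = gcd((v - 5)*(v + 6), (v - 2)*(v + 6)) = v + 6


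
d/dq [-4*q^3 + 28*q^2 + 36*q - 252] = -12*q^2 + 56*q + 36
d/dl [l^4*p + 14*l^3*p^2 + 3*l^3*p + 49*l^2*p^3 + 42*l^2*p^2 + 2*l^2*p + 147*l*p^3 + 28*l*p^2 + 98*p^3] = p*(4*l^3 + 42*l^2*p + 9*l^2 + 98*l*p^2 + 84*l*p + 4*l + 147*p^2 + 28*p)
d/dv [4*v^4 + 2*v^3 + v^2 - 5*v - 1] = 16*v^3 + 6*v^2 + 2*v - 5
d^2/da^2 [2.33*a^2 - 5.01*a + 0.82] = 4.66000000000000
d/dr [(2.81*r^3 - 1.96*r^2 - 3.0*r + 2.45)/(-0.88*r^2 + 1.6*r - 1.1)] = (-2.4728*r^4 + 8.992*r^3 - 15.049*r^2 + 8.624*r - 0.62)/(0.7744*r^4 - 2.816*r^3 + 4.496*r^2 - 3.52*r + 1.21)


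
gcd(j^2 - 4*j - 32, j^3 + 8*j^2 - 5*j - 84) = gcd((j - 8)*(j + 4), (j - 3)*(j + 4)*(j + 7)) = j + 4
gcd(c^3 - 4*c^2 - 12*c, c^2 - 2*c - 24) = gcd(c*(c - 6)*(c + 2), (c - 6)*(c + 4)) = c - 6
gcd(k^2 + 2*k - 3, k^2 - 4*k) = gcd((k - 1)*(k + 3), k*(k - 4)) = 1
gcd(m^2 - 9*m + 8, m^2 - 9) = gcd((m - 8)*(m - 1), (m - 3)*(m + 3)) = 1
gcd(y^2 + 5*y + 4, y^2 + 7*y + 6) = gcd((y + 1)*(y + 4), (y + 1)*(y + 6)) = y + 1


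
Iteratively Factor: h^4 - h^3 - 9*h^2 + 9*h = (h - 3)*(h^3 + 2*h^2 - 3*h) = h*(h - 3)*(h^2 + 2*h - 3) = h*(h - 3)*(h + 3)*(h - 1)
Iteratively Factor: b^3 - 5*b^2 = (b - 5)*(b^2) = b*(b - 5)*(b)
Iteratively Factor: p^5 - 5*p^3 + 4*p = (p - 2)*(p^4 + 2*p^3 - p^2 - 2*p) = (p - 2)*(p - 1)*(p^3 + 3*p^2 + 2*p) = p*(p - 2)*(p - 1)*(p^2 + 3*p + 2) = p*(p - 2)*(p - 1)*(p + 1)*(p + 2)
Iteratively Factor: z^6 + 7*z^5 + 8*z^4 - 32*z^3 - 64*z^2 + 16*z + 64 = (z + 4)*(z^5 + 3*z^4 - 4*z^3 - 16*z^2 + 16) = (z - 1)*(z + 4)*(z^4 + 4*z^3 - 16*z - 16) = (z - 2)*(z - 1)*(z + 4)*(z^3 + 6*z^2 + 12*z + 8) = (z - 2)*(z - 1)*(z + 2)*(z + 4)*(z^2 + 4*z + 4) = (z - 2)*(z - 1)*(z + 2)^2*(z + 4)*(z + 2)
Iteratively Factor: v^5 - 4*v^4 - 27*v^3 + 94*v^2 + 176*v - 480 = (v - 5)*(v^4 + v^3 - 22*v^2 - 16*v + 96) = (v - 5)*(v + 3)*(v^3 - 2*v^2 - 16*v + 32) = (v - 5)*(v + 3)*(v + 4)*(v^2 - 6*v + 8) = (v - 5)*(v - 4)*(v + 3)*(v + 4)*(v - 2)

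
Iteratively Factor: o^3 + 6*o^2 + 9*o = (o)*(o^2 + 6*o + 9) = o*(o + 3)*(o + 3)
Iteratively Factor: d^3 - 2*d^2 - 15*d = (d)*(d^2 - 2*d - 15) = d*(d + 3)*(d - 5)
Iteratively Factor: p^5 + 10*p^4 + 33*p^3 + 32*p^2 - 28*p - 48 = (p + 2)*(p^4 + 8*p^3 + 17*p^2 - 2*p - 24) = (p + 2)*(p + 3)*(p^3 + 5*p^2 + 2*p - 8) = (p + 2)^2*(p + 3)*(p^2 + 3*p - 4) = (p + 2)^2*(p + 3)*(p + 4)*(p - 1)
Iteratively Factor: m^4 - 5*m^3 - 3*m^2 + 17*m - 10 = (m - 1)*(m^3 - 4*m^2 - 7*m + 10) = (m - 1)^2*(m^2 - 3*m - 10) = (m - 1)^2*(m + 2)*(m - 5)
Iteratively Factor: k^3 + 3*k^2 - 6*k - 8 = (k + 4)*(k^2 - k - 2) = (k + 1)*(k + 4)*(k - 2)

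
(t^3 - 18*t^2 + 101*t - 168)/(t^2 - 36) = (t^3 - 18*t^2 + 101*t - 168)/(t^2 - 36)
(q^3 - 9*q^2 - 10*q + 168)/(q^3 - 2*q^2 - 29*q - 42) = (q^2 - 2*q - 24)/(q^2 + 5*q + 6)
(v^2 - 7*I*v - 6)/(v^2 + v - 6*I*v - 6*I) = (v - I)/(v + 1)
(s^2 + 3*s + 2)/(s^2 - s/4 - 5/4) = 4*(s + 2)/(4*s - 5)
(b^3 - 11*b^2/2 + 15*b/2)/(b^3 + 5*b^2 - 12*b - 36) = b*(2*b - 5)/(2*(b^2 + 8*b + 12))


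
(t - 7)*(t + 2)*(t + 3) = t^3 - 2*t^2 - 29*t - 42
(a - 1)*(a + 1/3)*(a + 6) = a^3 + 16*a^2/3 - 13*a/3 - 2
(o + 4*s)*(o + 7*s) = o^2 + 11*o*s + 28*s^2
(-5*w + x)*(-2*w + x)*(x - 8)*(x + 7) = 10*w^2*x^2 - 10*w^2*x - 560*w^2 - 7*w*x^3 + 7*w*x^2 + 392*w*x + x^4 - x^3 - 56*x^2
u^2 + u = u*(u + 1)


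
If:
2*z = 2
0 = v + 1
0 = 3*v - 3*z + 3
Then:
No Solution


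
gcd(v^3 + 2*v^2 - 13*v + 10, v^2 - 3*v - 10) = 1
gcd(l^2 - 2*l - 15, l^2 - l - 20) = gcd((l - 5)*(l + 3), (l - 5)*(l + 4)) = l - 5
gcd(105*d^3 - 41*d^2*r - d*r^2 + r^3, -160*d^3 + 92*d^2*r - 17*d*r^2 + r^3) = -5*d + r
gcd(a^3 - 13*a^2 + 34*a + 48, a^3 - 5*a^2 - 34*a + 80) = a - 8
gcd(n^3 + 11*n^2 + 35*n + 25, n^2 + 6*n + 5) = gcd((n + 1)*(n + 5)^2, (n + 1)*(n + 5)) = n^2 + 6*n + 5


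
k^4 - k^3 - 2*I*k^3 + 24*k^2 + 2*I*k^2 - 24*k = k*(k - 1)*(k - 6*I)*(k + 4*I)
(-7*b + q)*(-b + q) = 7*b^2 - 8*b*q + q^2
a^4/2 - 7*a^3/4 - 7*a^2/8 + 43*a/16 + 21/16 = (a/2 + 1/2)*(a - 7/2)*(a - 3/2)*(a + 1/2)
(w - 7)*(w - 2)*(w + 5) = w^3 - 4*w^2 - 31*w + 70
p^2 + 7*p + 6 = (p + 1)*(p + 6)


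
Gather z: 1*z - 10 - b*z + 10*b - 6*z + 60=10*b + z*(-b - 5) + 50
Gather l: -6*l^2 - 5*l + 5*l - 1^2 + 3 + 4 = 6 - 6*l^2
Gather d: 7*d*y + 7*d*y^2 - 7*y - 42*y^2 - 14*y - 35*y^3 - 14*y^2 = d*(7*y^2 + 7*y) - 35*y^3 - 56*y^2 - 21*y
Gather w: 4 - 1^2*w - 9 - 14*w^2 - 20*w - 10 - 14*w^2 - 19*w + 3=-28*w^2 - 40*w - 12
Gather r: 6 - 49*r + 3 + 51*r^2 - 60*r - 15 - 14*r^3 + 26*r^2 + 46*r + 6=-14*r^3 + 77*r^2 - 63*r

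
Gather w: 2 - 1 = 1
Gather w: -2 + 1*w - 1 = w - 3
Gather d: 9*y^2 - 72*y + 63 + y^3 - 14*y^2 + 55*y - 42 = y^3 - 5*y^2 - 17*y + 21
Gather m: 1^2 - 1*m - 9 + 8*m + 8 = 7*m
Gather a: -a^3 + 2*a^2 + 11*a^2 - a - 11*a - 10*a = -a^3 + 13*a^2 - 22*a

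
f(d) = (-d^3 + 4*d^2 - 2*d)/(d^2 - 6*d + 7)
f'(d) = (6 - 2*d)*(-d^3 + 4*d^2 - 2*d)/(d^2 - 6*d + 7)^2 + (-3*d^2 + 8*d - 2)/(d^2 - 6*d + 7)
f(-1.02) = 0.51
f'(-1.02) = -0.65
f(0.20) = -0.04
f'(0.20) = -0.13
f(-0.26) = 0.09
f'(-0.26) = -0.43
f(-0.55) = 0.23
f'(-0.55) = -0.53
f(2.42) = -2.65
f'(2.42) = 1.98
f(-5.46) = 4.21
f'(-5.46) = -0.92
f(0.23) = -0.05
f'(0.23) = -0.10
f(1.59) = -244.77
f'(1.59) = 57739.98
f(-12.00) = 10.44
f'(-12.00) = -0.97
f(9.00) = -12.44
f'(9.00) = -0.70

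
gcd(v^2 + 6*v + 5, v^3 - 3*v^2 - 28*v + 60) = v + 5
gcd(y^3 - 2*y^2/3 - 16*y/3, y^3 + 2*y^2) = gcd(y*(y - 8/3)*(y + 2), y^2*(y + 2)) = y^2 + 2*y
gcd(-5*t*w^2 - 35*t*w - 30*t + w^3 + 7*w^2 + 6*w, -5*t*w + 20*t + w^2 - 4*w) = 5*t - w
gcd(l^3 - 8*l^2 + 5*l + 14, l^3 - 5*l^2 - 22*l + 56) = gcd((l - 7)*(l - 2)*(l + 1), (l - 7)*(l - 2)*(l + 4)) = l^2 - 9*l + 14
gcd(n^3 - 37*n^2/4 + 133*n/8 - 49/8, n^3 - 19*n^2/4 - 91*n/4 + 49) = n^2 - 35*n/4 + 49/4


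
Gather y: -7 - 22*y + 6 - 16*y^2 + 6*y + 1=-16*y^2 - 16*y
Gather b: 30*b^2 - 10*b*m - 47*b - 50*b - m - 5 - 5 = 30*b^2 + b*(-10*m - 97) - m - 10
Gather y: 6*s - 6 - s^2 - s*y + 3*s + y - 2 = -s^2 + 9*s + y*(1 - s) - 8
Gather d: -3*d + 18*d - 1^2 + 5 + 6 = 15*d + 10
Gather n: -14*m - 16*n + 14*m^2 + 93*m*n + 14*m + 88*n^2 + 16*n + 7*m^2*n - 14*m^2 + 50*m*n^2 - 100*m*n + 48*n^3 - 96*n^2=48*n^3 + n^2*(50*m - 8) + n*(7*m^2 - 7*m)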